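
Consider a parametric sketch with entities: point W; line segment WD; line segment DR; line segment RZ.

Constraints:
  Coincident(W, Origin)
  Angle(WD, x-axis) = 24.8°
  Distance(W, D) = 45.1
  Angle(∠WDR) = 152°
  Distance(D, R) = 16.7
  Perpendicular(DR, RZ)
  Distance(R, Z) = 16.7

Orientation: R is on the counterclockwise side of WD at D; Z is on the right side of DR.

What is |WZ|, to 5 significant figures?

68.037

∠WDR = 152.0°, so DR runs at 24.8° + (180° − 152.0°) = 52.800° from the x-axis; with |DR| = 16.7, R = D + 16.7·(cos 52.800°, sin 52.800°) = (51.038, 32.219). DR ⟂ RZ; with |RZ| = 16.7 on the right of DR, Z = R + 16.7·(0.79653, -0.60460) = (64.340, 22.123). Then |WZ| = |Z − W| = 68.037.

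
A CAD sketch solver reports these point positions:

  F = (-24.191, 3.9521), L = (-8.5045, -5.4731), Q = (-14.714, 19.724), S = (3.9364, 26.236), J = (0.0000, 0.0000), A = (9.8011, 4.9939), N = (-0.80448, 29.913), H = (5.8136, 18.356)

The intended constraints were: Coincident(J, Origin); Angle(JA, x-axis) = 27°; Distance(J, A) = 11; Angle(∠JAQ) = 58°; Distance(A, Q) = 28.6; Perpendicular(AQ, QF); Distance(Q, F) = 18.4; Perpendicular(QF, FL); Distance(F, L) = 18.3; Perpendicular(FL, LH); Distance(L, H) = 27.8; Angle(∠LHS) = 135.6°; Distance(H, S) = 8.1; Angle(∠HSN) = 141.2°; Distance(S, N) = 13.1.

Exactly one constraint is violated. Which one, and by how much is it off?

Distance(S, N) = 13.1 — off by 7.10.

J = (0.00, 0.00) ✓; JA at 27.00° ✓; |JA| = 11.00 ✓; ∠JAQ = 58.00° ✓; |AQ| = 28.60 ✓; ∠(AQ, QF) = 90.00° ✓; |QF| = 18.40 ✓; ∠(QF, FL) = 90.00° ✓; |FL| = 18.30 ✓; ∠(FL, LH) = 90.00° ✓; |LH| = 27.80 ✓; ∠LHS = 135.6° ✓; |HS| = 8.101 ✓; ∠HSN = 141.2° ✓; |SN| = 6.000 ✗.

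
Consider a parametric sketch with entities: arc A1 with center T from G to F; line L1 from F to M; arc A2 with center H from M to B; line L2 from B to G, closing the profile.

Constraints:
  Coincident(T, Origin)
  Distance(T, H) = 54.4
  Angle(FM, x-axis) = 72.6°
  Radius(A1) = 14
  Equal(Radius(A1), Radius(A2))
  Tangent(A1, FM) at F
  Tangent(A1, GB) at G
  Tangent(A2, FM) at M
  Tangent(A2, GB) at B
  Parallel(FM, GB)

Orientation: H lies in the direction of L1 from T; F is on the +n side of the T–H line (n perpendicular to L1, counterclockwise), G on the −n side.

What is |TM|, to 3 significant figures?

56.2

The slot axis is L1's direction at 72.6°, so u = (cos 72.6°, sin 72.6°) = (0.299, 0.954) and n = (−sin 72.6°, cos 72.6°) = (-0.954, 0.299). T is at the origin and H lies 54.4 along u from T, so H = 54.4·u = (16.3, 51.9). Tangency of A1 to both parallel lines with radius 14.0 puts F and G at T ± 14.0·n: F = (-13.4, 4.19), G = (13.4, -4.19). Equal radii place M and B the same way about H: M = H + 14.0·n = (2.91, 56.1), B = H − 14.0·n = (29.6, 47.7). Then |TM| = |M − T| = 56.2.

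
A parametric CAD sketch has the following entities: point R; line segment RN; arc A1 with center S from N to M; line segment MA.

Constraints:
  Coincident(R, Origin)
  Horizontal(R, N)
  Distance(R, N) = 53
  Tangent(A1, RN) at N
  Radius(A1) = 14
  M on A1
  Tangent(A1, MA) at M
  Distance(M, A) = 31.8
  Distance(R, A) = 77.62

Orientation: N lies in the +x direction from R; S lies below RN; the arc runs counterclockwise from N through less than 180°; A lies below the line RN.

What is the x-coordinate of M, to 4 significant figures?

41.88

Checks: ∠(SN, NR) = 90.00° ✓; |SN| = 14.00 ✓; |SM| = 14.00 ✓; ∠(SM, MA) = 90.00° ✓; |MA| = 31.80 ✓; |RA| = 77.62 ✓.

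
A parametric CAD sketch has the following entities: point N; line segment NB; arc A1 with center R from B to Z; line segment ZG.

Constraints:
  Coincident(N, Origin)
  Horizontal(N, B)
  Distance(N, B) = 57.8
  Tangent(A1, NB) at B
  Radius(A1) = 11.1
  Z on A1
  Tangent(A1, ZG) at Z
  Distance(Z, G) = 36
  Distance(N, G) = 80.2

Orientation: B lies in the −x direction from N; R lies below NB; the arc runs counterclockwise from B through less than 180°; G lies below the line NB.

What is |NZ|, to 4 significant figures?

69.94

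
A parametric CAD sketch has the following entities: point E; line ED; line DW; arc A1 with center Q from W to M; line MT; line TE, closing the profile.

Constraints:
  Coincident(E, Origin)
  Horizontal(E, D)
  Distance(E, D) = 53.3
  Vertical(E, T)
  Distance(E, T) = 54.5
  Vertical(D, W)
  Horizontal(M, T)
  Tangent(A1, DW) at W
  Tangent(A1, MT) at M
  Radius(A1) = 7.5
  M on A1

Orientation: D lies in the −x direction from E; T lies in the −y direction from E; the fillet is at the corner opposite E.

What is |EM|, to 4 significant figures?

71.19

E is at the origin; ED is horizontal with |ED| = 53.3 and D on the −x side, so D = (-53.30, 0.000). E and T share the same x with |ET| = 54.5 and T on the −y side, so T = (0.000, -54.50). The virtual corner opposite E is at (-53.30, -54.50). Since A1 is tangent to DW there, QW ⟂ DW and A1 meets MT tangentially, so QM is at right angles to MT, with radius 7.5, so the center Q sits 7.5 in from both sides at Q = (-45.80, -47.00). That places the tangent points at W = (-53.30, -47.00) on DW and M = (-45.80, -54.50) on MT. Then |EM| = |M − E| = 71.19.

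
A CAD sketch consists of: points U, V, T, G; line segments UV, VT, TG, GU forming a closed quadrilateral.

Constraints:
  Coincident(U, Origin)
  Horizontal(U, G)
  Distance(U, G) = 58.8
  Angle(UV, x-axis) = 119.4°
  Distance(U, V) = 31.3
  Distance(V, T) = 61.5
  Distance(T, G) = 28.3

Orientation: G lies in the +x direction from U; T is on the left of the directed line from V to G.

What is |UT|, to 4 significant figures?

52.58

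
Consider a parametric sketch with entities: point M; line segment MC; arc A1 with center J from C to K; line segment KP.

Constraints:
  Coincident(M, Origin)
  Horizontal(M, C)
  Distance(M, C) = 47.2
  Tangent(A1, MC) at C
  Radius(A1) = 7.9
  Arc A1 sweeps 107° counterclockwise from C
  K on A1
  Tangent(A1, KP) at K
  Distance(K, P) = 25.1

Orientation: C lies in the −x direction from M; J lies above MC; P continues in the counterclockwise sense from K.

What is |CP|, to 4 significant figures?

34.21

M is at the origin; MC is horizontal with |MC| = 47.2 and C on the −x side, so C = (-47.20, 0.000). Tangency of A1 to MC means the radius JC is perpendicular to MC, so J = C + (0, 7.9) = (-47.20, 7.900). On A1, C sits at bearing -90° from J; a 107° counterclockwise sweep puts K at bearing 17°, so K = J + 7.9·(cos 17°, sin 17°) = (-39.65, 10.21). A1 meets KP tangentially, so JK is at right angles to KP, so KP runs along (−sin 17°, cos 17°); with |KP| = 25.1, P = (-46.98, 34.21). Then |CP| = |P − C| = 34.21.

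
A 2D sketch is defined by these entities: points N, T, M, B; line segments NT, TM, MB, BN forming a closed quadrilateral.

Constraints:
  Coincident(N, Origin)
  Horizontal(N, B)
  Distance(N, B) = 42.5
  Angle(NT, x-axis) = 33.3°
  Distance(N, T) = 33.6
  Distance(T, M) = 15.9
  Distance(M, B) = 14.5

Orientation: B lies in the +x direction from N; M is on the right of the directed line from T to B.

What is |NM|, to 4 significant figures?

28.34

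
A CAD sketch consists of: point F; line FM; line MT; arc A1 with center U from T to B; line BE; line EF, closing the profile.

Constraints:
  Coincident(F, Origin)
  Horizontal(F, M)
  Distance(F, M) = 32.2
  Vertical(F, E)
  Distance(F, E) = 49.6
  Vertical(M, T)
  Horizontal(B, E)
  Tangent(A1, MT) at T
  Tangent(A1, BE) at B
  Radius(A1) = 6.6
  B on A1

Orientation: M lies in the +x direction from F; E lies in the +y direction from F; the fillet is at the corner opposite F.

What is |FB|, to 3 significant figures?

55.8

F is at the origin; FM is horizontal with |FM| = 32.2 and M on the +x side, so M = (32.2, 0.00). F and E share the same x with |FE| = 49.6 and E on the +y side, so E = (0.00, 49.6). The virtual corner opposite F is at (32.2, 49.6). A1 meets MT tangentially, so UT is at right angles to MT and since A1 is tangent to BE there, UB ⟂ BE, with radius 6.6, so the center U sits 6.6 in from both sides at U = (25.6, 43.0). That places the tangent points at T = (32.2, 43.0) on MT and B = (25.6, 49.6) on BE. Then |FB| = |B − F| = 55.8.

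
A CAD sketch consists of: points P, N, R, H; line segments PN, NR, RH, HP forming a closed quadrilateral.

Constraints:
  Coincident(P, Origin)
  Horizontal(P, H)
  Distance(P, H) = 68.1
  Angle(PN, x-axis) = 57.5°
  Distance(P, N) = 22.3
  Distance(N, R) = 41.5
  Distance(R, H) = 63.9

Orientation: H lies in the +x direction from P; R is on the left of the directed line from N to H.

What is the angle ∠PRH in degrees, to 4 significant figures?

64.46°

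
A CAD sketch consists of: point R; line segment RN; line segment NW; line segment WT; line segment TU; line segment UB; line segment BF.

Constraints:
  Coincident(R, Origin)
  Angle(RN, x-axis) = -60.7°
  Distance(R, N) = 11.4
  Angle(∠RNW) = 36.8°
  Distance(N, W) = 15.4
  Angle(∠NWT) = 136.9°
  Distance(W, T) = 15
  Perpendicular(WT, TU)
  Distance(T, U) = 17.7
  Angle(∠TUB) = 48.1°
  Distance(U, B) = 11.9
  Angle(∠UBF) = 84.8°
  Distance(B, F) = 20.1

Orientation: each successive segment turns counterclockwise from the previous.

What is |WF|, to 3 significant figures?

21.2

∠TUB = 48.1° gives UB at -12.5° from the x-axis; with |UB| = 11.9, B = (-3.92, 4.64). ∠UBF = 84.8° gives BF at 82.7° from the x-axis; with |BF| = 20.1, F = (-1.36, 24.6). Then |WF| = |F − W| = 21.2.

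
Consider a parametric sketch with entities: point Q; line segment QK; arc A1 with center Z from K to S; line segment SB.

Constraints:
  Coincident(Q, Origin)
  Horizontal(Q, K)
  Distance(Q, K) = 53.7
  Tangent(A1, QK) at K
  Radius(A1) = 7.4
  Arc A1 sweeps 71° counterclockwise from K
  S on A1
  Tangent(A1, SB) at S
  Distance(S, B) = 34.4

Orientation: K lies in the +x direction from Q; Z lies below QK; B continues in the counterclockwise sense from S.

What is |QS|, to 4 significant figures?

46.97

Q is at the origin; Q and K share the same y with |QK| = 53.7 and K on the +x side, so K = (53.70, 0.000). Tangency of A1 to QK means the radius ZK is perpendicular to QK, so Z = K + (0, -7.4) = (53.70, -7.400). On A1, K sits at bearing 90° from Z; a 71° counterclockwise sweep puts S at bearing 161°, so S = Z + 7.4·(cos 161°, sin 161°) = (46.70, -4.991). Then |QS| = |S − Q| = 46.97.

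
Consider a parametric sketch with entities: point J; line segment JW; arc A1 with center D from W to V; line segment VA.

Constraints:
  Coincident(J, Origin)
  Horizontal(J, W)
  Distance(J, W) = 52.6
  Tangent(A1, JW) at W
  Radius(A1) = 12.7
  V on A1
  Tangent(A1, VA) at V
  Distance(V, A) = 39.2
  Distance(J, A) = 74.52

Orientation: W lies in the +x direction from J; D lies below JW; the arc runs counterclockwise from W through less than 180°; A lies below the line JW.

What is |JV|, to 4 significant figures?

43.57

Checks: ∠(DW, WJ) = 90.00° ✓; |DW| = 12.70 ✓; |DV| = 12.70 ✓; ∠(DV, VA) = 90.00° ✓; |VA| = 39.20 ✓; |JA| = 74.52 ✓.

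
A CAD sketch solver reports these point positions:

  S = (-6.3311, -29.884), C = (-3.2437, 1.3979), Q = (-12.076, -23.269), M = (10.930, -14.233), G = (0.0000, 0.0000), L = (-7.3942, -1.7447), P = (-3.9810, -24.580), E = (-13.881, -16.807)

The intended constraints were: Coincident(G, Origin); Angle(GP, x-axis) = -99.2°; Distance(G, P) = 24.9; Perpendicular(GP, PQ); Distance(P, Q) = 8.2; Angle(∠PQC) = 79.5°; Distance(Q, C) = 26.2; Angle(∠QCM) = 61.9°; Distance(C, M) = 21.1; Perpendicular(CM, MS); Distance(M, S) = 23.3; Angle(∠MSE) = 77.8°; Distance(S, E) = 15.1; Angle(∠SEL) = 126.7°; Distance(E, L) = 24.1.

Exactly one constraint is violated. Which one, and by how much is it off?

Distance(E, L) = 24.1 — off by 7.70.

G = (0.00, 0.00) ✓; GP at -99.20° ✓; |GP| = 24.90 ✓; ∠(GP, PQ) = 90.00° ✓; |PQ| = 8.200 ✓; ∠PQC = 79.50° ✓; |QC| = 26.20 ✓; ∠QCM = 61.90° ✓; |CM| = 21.10 ✓; ∠(CM, MS) = 90.00° ✓; |MS| = 23.30 ✓; ∠MSE = 77.80° ✓; |SE| = 15.10 ✓; ∠SEL = 126.7° ✓; |EL| = 16.40 ✗.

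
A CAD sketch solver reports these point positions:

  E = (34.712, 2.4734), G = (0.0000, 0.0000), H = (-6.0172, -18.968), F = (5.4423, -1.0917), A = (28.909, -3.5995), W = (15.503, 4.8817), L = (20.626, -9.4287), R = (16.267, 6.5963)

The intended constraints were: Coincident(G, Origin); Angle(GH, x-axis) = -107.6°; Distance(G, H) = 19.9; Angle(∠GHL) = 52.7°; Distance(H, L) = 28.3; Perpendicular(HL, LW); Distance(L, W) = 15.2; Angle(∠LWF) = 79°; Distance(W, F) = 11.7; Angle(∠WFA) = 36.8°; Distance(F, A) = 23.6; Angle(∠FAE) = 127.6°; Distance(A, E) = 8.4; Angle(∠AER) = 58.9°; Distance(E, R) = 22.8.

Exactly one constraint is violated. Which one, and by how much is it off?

Distance(E, R) = 22.8 — off by 3.90.

G = (0.00, 0.00) ✓; GH at -107.6° ✓; |GH| = 19.90 ✓; ∠GHL = 52.70° ✓; |HL| = 28.30 ✓; ∠(HL, LW) = 90.00° ✓; |LW| = 15.20 ✓; ∠LWF = 79.00° ✓; |WF| = 11.70 ✓; ∠WFA = 36.80° ✓; |FA| = 23.60 ✓; ∠FAE = 127.6° ✓; |AE| = 8.400 ✓; ∠AER = 58.90° ✓; |ER| = 18.90 ✗.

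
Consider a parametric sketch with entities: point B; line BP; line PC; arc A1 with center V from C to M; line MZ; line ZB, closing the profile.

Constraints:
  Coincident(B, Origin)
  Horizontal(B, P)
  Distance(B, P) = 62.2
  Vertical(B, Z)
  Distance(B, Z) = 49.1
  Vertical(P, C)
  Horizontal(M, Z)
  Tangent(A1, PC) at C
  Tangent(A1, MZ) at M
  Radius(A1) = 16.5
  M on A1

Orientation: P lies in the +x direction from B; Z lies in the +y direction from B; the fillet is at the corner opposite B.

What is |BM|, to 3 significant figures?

67.1

B is at the origin; BP is horizontal with |BP| = 62.2 and P on the +x side, so P = (62.2, 0.00). BZ is vertical with |BZ| = 49.1 and Z on the +y side, so Z = (0.00, 49.1). The virtual corner opposite B is at (62.2, 49.1). Since A1 is tangent to PC there, VC ⟂ PC and tangency of A1 to MZ means the radius VM is perpendicular to MZ, with radius 16.5, so the center V sits 16.5 in from both sides at V = (45.7, 32.6). That places the tangent points at C = (62.2, 32.6) on PC and M = (45.7, 49.1) on MZ. Then |BM| = |M − B| = 67.1.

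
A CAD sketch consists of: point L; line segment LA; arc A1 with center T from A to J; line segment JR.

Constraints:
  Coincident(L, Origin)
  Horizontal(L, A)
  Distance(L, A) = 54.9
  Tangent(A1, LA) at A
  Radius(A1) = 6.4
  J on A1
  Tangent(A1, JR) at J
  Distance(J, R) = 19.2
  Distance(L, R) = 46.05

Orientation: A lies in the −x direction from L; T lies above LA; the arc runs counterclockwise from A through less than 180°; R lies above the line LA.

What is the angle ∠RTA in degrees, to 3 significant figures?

136°

Checks: |TA| = 6.400 ✓; |TJ| = 6.400 ✓; ∠(TJ, JR) = 90.00° ✓; |JR| = 19.20 ✓; |LR| = 46.05 ✓.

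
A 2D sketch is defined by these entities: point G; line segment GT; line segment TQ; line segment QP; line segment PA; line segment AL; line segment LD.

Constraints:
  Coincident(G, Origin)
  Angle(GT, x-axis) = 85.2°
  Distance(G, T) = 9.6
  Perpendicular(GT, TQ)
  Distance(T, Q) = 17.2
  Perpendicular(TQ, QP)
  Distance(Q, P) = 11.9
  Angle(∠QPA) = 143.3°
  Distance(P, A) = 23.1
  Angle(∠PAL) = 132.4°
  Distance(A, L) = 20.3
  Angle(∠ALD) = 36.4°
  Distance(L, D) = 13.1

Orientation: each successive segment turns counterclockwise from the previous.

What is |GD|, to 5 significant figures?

15.739

G is at the origin; GT runs at 85.2° with length 9.6, so T = (0.80331, 9.5663). GT is perpendicular to TQ, so TQ runs at 175.20°; with |TQ| = 17.2, Q = (-16.336, 11.006). TQ is perpendicular to QP, so QP runs at -94.800°; with |QP| = 11.9, P = (-17.332, -0.85267). ∠QPA = 143.3° gives PA at -58.100° from the x-axis; with |PA| = 23.1, A = (-5.1252, -20.464). ∠PAL = 132.4° gives AL at -10.500° from the x-axis; with |AL| = 20.3, L = (14.835, -24.163). ∠ALD = 36.4° gives LD at 133.10° from the x-axis; with |LD| = 13.1, D = (5.8840, -14.598). Then |GD| = |D − G| = 15.739.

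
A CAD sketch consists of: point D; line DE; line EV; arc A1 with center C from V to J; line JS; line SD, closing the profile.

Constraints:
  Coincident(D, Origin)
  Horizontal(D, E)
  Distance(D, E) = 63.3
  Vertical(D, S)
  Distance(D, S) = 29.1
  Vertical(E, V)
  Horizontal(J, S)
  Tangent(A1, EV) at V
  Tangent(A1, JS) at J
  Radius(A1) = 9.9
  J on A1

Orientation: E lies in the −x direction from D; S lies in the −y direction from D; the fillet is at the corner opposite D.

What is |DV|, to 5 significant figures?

66.148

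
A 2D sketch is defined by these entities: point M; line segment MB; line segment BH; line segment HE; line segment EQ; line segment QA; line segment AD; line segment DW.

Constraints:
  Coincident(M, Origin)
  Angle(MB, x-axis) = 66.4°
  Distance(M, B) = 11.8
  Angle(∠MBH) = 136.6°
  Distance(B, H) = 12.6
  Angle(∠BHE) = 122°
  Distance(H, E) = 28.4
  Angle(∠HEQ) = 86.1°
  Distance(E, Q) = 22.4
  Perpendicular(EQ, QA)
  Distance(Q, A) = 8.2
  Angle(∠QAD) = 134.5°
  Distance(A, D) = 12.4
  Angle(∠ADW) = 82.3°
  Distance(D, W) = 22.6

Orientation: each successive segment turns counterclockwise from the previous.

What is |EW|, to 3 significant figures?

1.21

M is at the origin; MB runs at 66.4° with length 11.8, so B = (4.72, 10.8). ∠MBH = 136.6° gives BH at 110° from the x-axis; with |BH| = 12.6, H = (0.456, 22.7). ∠BHE = 122.0° gives HE at 168° from the x-axis; with |HE| = 28.4, E = (-27.3, 28.7). ∠HEQ = 86.1° gives EQ at -98.3° from the x-axis; with |EQ| = 22.4, Q = (-30.5, 6.50). The perpendicularity gives QA at right angles to EQ, so QA runs at -8.30°; with |QA| = 8.2, A = (-22.4, 5.32). ∠QAD = 134.5° gives AD at 37.2° from the x-axis; with |AD| = 12.4, D = (-12.5, 12.8). ∠ADW = 82.3° gives DW at 135° from the x-axis; with |DW| = 22.6, W = (-28.5, 28.8). Then |EW| = |W − E| = 1.21.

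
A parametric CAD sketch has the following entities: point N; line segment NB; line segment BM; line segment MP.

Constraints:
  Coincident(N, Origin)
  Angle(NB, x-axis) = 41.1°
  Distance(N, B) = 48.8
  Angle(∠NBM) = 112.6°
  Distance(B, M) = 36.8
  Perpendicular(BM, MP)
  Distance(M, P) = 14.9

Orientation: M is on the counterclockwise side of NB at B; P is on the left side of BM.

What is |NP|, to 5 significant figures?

63.209

N is at the origin; NB runs at 41.1° with length 48.8, so B = 48.8·(cos 41.1°, sin 41.1°) = (36.774, 32.080). ∠NBM = 112.6°, so BM runs at 41.1° + (180° − 112.6°) = 108.50° from the x-axis; with |BM| = 36.8, M = B + 36.8·(cos 108.50°, sin 108.50°) = (25.097, 66.978). BM ⟂ MP; with |MP| = 14.9 on the left of BM, P = M + 14.9·(-0.94832, -0.31730) = (10.967, 62.250). Then |NP| = |P − N| = 63.209.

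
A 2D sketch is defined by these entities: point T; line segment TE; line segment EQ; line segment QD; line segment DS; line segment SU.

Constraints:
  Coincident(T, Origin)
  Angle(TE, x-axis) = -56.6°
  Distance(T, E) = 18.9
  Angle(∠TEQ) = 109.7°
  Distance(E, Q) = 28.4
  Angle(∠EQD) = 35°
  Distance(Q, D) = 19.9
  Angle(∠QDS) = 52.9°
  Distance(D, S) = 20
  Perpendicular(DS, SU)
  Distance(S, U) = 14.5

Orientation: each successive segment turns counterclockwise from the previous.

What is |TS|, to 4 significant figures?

32.62

∠EQD = 35.0° gives QD at 158.7° from the x-axis; with |QD| = 19.9, D = (19.46, -1.824). ∠QDS = 52.9° gives DS at -74.20° from the x-axis; with |DS| = 20.0, S = (24.90, -21.07). Then |TS| = |S − T| = 32.62.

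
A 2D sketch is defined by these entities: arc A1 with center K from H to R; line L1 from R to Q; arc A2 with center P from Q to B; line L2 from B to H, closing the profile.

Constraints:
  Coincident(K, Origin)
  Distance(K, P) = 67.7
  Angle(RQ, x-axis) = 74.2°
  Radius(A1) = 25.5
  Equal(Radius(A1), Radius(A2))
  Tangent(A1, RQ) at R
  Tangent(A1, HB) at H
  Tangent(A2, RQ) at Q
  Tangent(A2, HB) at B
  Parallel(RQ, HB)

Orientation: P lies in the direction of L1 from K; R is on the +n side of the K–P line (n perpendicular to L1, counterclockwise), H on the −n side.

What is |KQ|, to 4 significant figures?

72.34

The slot axis is L1's direction at 74.2°, so u = (cos 74.2°, sin 74.2°) = (0.2723, 0.9622) and n = (−sin 74.2°, cos 74.2°) = (-0.9622, 0.2723). K is at the origin and P lies 67.7 along u from K, so P = 67.7·u = (18.43, 65.14). Tangency of A1 to both parallel lines with radius 25.5 puts R and H at K ± 25.5·n: R = (-24.54, 6.943), H = (24.54, -6.943). Equal radii place Q and B the same way about P: Q = P + 25.5·n = (-6.103, 72.09), B = P − 25.5·n = (42.97, 58.20). Then |KQ| = |Q − K| = 72.34.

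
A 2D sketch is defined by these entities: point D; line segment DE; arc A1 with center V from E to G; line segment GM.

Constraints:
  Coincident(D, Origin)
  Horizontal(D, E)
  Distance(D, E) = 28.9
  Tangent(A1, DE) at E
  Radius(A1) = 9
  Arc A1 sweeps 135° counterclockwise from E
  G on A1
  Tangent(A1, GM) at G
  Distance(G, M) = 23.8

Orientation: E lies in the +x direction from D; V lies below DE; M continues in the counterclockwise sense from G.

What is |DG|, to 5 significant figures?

27.275

D is at the origin; D and E share the same y with |DE| = 28.9 and E on the +x side, so E = (28.900, 0.0000). The tangent condition forces VE to be normal to DE, so V = E + (0, -9) = (28.900, -9.0000). On A1, E sits at bearing 90° from V; a 135° counterclockwise sweep puts G at bearing 225°, so G = V + 9.0·(cos 225°, sin 225°) = (22.536, -15.364). Then |DG| = |G − D| = 27.275.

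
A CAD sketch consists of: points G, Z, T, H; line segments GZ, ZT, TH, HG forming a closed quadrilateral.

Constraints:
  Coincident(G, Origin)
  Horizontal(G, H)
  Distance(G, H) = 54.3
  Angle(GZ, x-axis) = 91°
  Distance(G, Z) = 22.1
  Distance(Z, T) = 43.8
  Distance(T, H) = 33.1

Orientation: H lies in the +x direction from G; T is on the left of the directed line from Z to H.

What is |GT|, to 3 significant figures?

52.6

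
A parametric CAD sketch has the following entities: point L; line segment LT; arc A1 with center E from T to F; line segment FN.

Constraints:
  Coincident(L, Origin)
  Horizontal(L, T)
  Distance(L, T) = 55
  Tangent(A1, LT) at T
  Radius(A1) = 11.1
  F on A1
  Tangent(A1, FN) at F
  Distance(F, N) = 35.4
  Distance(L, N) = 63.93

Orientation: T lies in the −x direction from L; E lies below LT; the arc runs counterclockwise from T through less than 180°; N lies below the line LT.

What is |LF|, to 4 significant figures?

66.44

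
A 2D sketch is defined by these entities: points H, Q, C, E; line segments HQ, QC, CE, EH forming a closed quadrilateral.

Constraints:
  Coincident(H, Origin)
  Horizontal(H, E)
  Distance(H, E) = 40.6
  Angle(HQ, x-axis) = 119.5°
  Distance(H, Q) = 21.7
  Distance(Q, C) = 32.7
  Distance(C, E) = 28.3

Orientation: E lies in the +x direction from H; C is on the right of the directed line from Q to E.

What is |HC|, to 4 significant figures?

13.24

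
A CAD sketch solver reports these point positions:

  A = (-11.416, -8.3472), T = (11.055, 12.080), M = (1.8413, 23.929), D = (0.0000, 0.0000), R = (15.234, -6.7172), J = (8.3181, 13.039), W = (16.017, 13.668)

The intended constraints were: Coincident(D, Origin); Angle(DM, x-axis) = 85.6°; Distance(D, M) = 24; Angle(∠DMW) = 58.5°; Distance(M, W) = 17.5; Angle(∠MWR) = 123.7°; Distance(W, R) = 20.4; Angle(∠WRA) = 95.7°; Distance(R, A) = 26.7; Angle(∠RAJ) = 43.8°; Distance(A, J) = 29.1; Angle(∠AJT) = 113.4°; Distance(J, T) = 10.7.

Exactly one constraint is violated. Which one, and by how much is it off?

Distance(J, T) = 10.7 — off by 7.80.

D = (0.00, 0.00) ✓; DM at 85.60° ✓; |DM| = 24.00 ✓; ∠DMW = 58.50° ✓; |MW| = 17.50 ✓; ∠MWR = 123.7° ✓; |WR| = 20.40 ✓; ∠WRA = 95.70° ✓; |RA| = 26.70 ✓; ∠RAJ = 43.80° ✓; |AJ| = 29.10 ✓; ∠AJT = 113.4° ✓; |JT| = 2.900 ✗.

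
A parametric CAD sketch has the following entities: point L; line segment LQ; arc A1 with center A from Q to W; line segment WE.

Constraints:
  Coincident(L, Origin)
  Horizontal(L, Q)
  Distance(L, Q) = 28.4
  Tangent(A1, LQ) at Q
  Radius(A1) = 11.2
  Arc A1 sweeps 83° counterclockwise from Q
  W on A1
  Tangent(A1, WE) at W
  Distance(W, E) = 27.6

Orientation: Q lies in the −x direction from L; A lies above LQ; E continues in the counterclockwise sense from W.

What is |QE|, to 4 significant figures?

39.95

L is at the origin; LQ is horizontal with |LQ| = 28.4 and Q on the −x side, so Q = (-28.40, 0.000). Since A1 is tangent to LQ there, AQ ⟂ LQ, so A = Q + (0, 11.2) = (-28.40, 11.20). On A1, Q sits at bearing -90° from A; an 83° counterclockwise sweep puts W at bearing -7°, so W = A + 11.2·(cos -7°, sin -7°) = (-17.28, 9.835). Tangency of A1 to WE means the radius AW is perpendicular to WE, so WE runs along (−sin -7°, cos -7°); with |WE| = 27.6, E = (-13.92, 37.23). Then |QE| = |E − Q| = 39.95.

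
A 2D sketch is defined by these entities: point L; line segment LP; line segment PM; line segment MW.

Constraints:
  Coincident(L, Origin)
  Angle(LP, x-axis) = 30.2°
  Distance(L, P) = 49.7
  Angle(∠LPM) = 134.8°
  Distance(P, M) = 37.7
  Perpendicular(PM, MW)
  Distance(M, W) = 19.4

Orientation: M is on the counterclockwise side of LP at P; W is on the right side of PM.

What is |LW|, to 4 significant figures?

90.98

L is at the origin; LP runs at 30.2° with length 49.7, so P = 49.7·(cos 30.2°, sin 30.2°) = (42.95, 25.00). ∠LPM = 134.8°, so PM runs at 30.2° + (180° − 134.8°) = 75.40° from the x-axis; with |PM| = 37.7, M = P + 37.7·(cos 75.40°, sin 75.40°) = (52.46, 61.48). PM ⟂ MW; with |MW| = 19.4 on the right of PM, W = M + 19.4·(0.9677, -0.2521) = (71.23, 56.59). Then |LW| = |W − L| = 90.98.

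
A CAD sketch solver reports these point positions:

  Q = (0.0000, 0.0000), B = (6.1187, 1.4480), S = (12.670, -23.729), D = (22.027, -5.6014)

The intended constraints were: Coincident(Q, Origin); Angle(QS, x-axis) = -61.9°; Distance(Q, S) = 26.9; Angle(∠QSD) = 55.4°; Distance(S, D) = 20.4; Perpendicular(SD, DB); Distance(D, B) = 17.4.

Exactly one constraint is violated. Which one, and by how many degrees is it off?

Perpendicular(SD, DB) — off by 3.40°.

Q = (0.00, 0.00) ✓; QS at -61.90° ✓; |QS| = 26.90 ✓; ∠QSD = 55.40° ✓; |SD| = 20.40 ✓; ∠(SD, DB) = 93.40° ✗; |DB| = 17.40 ✓.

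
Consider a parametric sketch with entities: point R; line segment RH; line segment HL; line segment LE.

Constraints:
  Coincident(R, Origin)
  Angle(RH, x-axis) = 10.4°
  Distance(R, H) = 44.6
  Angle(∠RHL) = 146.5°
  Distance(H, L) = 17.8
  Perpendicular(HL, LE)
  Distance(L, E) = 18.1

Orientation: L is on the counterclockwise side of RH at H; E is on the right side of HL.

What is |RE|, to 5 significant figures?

69.633

∠RHL = 146.5°, so HL runs at 10.4° + (180° − 146.5°) = 43.900° from the x-axis; with |HL| = 17.8, L = H + 17.8·(cos 43.900°, sin 43.900°) = (56.693, 20.394). HL ⟂ LE; with |LE| = 18.1 on the right of HL, E = L + 18.1·(0.69340, -0.72055) = (69.244, 7.3517). Then |RE| = |E − R| = 69.633.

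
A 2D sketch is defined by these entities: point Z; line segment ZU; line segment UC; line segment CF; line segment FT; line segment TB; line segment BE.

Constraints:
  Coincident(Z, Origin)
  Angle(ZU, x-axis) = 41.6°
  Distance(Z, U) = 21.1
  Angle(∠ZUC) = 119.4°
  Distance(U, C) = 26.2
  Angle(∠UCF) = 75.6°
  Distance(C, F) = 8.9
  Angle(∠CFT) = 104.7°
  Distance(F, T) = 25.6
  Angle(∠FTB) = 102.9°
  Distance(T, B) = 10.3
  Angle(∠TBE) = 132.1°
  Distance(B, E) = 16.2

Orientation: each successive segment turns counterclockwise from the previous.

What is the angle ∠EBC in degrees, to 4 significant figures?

57.72°

Z is at the origin; ZU runs at 41.6° with length 21.1, so U = (15.78, 14.01). ∠ZUC = 119.4° gives UC at 102.2° from the x-axis; with |UC| = 26.2, C = (10.24, 39.62). ∠UCF = 75.6° gives CF at -153.4° from the x-axis; with |CF| = 8.9, F = (2.284, 35.63). ∠CFT = 104.7° gives FT at -78.10° from the x-axis; with |FT| = 25.6, T = (7.563, 10.58). ∠FTB = 102.9° gives TB at -1.000° from the x-axis; with |TB| = 10.3, B = (17.86, 10.40). ∠TBE = 132.1° gives BE at 46.90° from the x-axis; with |BE| = 16.2, E = (28.93, 22.23). Then cos ∠EBC = BE·BC / (|BE||BC|), giving 57.72°.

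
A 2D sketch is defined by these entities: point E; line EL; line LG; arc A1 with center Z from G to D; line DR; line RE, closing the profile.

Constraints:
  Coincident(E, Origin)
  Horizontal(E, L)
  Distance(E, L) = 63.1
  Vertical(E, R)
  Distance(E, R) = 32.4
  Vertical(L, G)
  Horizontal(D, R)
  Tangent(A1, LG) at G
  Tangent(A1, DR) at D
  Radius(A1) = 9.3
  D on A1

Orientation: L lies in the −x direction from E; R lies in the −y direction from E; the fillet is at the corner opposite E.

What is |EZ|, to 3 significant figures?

58.5

E is at the origin; E and L share the same y with |EL| = 63.1 and L on the −x side, so L = (-63.1, 0.00). ER is vertical with |ER| = 32.4 and R on the −y side, so R = (0.00, -32.4). The virtual corner opposite E is at (-63.1, -32.4). A1 meets LG tangentially, so ZG is at right angles to LG and A1 meets DR tangentially, so ZD is at right angles to DR, with radius 9.3, so the center Z sits 9.3 in from both sides at Z = (-53.8, -23.1). Then |EZ| = |Z − E| = 58.5.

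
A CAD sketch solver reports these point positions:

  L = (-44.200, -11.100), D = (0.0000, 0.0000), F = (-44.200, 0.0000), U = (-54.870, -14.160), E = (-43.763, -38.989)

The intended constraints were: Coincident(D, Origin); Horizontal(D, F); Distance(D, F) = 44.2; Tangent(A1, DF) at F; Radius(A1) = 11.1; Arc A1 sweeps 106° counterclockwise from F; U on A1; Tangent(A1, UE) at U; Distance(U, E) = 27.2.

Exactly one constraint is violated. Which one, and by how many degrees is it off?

Tangent(A1, UE) at U — off by 8.10°.

D = (0.00, 0.00) ✓; D.y = 0.00, F.y = 0.00 ✓; |DF| = 44.20 ✓; ∠(LF, FD) = 90.00° ✓; |LF| = 11.10 ✓; bearing(L→U) − bearing(L→F) = 106.0° ✓; |LU| = 11.10 ✓; ∠(LU, UE) = 81.90° ✗; |UE| = 27.20 ✓.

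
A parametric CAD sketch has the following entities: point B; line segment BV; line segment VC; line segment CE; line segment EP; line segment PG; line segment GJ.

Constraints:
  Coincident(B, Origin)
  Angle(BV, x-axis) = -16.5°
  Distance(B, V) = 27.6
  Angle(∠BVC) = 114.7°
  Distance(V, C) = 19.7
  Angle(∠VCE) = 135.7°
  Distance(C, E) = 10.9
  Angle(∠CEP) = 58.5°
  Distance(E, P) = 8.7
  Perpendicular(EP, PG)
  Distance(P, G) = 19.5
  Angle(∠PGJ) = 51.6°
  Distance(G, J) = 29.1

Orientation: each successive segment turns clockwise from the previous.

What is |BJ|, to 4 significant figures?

56.91

B is at the origin; BV runs at -16.5° with length 27.6, so V = (26.46, -7.839). ∠BVC = 114.7° gives VC at -81.80° from the x-axis; with |VC| = 19.7, C = (29.27, -27.34). ∠VCE = 135.7° gives CE at -126.1° from the x-axis; with |CE| = 10.9, E = (22.85, -36.14). ∠CEP = 58.5° gives EP at 112.4° from the x-axis; with |EP| = 8.7, P = (19.54, -28.10). The perpendicularity gives PG at right angles to EP, so PG runs at 22.40°; with |PG| = 19.5, G = (37.56, -20.67). ∠PGJ = 51.6° gives GJ at -106.0° from the x-axis; with |GJ| = 29.1, J = (29.54, -48.64). Then |BJ| = |J − B| = 56.91.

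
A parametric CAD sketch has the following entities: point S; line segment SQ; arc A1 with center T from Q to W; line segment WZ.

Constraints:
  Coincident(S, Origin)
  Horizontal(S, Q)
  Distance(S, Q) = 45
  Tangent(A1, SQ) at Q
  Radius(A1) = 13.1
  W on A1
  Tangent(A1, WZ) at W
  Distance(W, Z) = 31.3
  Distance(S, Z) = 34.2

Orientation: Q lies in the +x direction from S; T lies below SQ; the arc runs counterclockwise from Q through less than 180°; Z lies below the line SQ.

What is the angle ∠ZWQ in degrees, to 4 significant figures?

153.4°

Checks: |TW| = 13.10 ✓; ∠(TW, WZ) = 90.00° ✓; |WZ| = 31.30 ✓; |SZ| = 34.20 ✓.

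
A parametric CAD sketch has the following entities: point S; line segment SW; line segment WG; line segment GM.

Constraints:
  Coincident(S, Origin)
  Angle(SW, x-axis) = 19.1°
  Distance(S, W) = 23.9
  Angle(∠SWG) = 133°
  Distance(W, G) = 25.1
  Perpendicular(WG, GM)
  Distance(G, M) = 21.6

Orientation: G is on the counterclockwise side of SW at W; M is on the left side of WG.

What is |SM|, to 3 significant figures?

41.6

S is at the origin; SW runs at 19.1° with length 23.9, so W = 23.9·(cos 19.1°, sin 19.1°) = (22.6, 7.82). ∠SWG = 133.0°, so WG runs at 19.1° + (180° − 133.0°) = 66.1° from the x-axis; with |WG| = 25.1, G = W + 25.1·(cos 66.1°, sin 66.1°) = (32.8, 30.8). The perpendicularity gives GM at right angles to WG; with |GM| = 21.6 on the left of WG, M = G + 21.6·(-0.914, 0.405) = (13.0, 39.5). Then |SM| = |M − S| = 41.6.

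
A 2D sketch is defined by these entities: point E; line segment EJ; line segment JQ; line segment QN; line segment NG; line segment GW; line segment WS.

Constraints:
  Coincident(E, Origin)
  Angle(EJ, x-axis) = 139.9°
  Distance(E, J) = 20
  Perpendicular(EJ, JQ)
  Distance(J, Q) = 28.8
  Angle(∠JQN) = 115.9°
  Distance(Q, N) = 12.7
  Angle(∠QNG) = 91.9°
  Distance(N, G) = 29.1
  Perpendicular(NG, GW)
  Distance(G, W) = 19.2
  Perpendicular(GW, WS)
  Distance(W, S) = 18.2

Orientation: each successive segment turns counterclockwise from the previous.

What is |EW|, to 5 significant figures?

11.993

E is at the origin; EJ runs at 139.9° with length 20.0, so J = (-15.298, 12.882). EJ is perpendicular to JQ, so JQ runs at -130.10°; with |JQ| = 28.8, Q = (-33.849, -9.1473). ∠JQN = 115.9° gives QN at -66.000° from the x-axis; with |QN| = 12.7, N = (-28.684, -20.749). ∠QNG = 91.9° gives NG at 22.100° from the x-axis; with |NG| = 29.1, G = (-1.7217, -9.8012). NG is perpendicular to GW, so GW runs at 112.10°; with |GW| = 19.2, W = (-8.9452, 7.9882). Then |EW| = |W − E| = 11.993.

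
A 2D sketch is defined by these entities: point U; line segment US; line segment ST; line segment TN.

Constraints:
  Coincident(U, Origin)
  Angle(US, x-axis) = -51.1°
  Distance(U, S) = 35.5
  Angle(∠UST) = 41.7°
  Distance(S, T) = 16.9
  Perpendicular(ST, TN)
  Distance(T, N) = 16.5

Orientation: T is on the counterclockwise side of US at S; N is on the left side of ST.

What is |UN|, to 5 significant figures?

11.954

U is at the origin; US runs at -51.1° with length 35.5, so S = 35.5·(cos -51.1°, sin -51.1°) = (22.293, -27.628). ∠UST = 41.7°, so ST runs at -51.1° + (180° − 41.7°) = 87.200° from the x-axis; with |ST| = 16.9, T = S + 16.9·(cos 87.200°, sin 87.200°) = (23.118, -10.748). ST is perpendicular to TN; with |TN| = 16.5 on the left of ST, N = T + 16.5·(-0.99881, 0.048850) = (6.6379, -9.9418). Then |UN| = |N − U| = 11.954.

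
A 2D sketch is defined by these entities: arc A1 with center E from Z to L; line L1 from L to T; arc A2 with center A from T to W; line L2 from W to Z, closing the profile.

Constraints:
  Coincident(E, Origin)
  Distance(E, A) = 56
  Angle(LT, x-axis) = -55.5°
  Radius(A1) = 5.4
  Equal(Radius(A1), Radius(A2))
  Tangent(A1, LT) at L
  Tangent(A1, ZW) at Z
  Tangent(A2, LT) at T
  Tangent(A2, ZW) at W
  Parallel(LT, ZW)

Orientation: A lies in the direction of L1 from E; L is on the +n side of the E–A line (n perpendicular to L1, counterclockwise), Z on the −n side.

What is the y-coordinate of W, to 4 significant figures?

-49.21

Tangency of A1 to both parallel lines with radius 5.4 puts L and Z at E ± 5.4·n: L = (4.450, 3.059), Z = (-4.450, -3.059). Equal radii place T and W the same way about A: T = A + 5.4·n = (36.17, -43.09), W = A − 5.4·n = (27.27, -49.21). So W.y = -49.21.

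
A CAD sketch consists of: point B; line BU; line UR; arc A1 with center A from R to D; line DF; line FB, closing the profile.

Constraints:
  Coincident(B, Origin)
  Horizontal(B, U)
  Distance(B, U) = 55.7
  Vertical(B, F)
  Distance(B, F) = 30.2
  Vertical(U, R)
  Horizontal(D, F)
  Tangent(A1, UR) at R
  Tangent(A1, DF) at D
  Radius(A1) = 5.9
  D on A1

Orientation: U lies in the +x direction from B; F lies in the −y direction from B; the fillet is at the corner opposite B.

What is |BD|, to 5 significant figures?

58.242

B is at the origin; BU is horizontal with |BU| = 55.7 and U on the +x side, so U = (55.700, 0.0000). B and F share the same x with |BF| = 30.2 and F on the −y side, so F = (0.0000, -30.200). The virtual corner opposite B is at (55.700, -30.200). A1 meets UR tangentially, so AR is at right angles to UR and tangency of A1 to DF means the radius AD is perpendicular to DF, with radius 5.9, so the center A sits 5.9 in from both sides at A = (49.800, -24.300). That places the tangent points at R = (55.700, -24.300) on UR and D = (49.800, -30.200) on DF. Then |BD| = |D − B| = 58.242.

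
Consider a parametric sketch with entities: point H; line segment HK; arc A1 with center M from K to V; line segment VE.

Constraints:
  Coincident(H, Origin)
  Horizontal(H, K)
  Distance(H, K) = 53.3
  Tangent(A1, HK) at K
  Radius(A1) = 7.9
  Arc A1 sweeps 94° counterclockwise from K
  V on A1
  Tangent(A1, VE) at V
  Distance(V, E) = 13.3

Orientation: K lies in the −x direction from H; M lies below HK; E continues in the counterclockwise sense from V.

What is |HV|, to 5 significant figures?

61.762

H is at the origin; H and K share the same y with |HK| = 53.3 and K on the −x side, so K = (-53.300, 0.0000). Since A1 is tangent to HK there, MK ⟂ HK, so M = K + (0, -7.9) = (-53.300, -7.9000). On A1, K sits at bearing 90° from M; a 94° counterclockwise sweep puts V at bearing 184°, so V = M + 7.9·(cos 184°, sin 184°) = (-61.181, -8.4511). Then |HV| = |V − H| = 61.762.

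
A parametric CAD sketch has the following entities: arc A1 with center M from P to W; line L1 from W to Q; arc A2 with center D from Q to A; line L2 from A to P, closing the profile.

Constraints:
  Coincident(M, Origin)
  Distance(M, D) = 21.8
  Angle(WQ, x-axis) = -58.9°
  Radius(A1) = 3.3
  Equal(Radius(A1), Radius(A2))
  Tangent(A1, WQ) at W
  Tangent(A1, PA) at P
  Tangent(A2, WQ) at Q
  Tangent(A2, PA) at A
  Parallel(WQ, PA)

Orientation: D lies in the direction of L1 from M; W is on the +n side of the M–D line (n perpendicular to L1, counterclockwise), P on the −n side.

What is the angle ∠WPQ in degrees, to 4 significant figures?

73.16°

The slot axis is L1's direction at -58.9°, so u = (cos -58.9°, sin -58.9°) = (0.5165, -0.8563) and n = (−sin -58.9°, cos -58.9°) = (0.8563, 0.5165). M is at the origin and D lies 21.8 along u from M, so D = 21.8·u = (11.26, -18.67). Tangency of A1 to both parallel lines with radius 3.3 puts W and P at M ± 3.3·n: W = (2.826, 1.705), P = (-2.826, -1.705). Equal radii place Q and A the same way about D: Q = D + 3.3·n = (14.09, -16.96), A = D − 3.3·n = (8.435, -20.37). Then cos ∠WPQ = PW·PQ / (|PW||PQ|), giving 73.16°.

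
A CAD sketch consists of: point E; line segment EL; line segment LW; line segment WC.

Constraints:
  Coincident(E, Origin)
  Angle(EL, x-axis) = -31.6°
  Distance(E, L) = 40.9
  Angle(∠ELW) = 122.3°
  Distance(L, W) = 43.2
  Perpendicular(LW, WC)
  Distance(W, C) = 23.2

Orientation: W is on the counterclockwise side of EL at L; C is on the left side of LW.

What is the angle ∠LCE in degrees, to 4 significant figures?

38.15°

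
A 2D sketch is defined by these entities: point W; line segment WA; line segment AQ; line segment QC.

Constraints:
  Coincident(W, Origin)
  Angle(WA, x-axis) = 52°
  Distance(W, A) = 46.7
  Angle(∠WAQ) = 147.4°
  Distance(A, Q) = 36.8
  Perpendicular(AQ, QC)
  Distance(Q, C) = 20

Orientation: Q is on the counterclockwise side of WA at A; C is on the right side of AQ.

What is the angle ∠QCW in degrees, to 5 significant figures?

59.328°

W is at the origin; WA runs at 52.0° with length 46.7, so A = 46.7·(cos 52.0°, sin 52.0°) = (28.751, 36.800). ∠WAQ = 147.4°, so AQ runs at 52.0° + (180° − 147.4°) = 84.600° from the x-axis; with |AQ| = 36.8, Q = A + 36.8·(cos 84.600°, sin 84.600°) = (32.215, 73.437). AQ ⟂ QC; with |QC| = 20.0 on the right of AQ, C = Q + 20.0·(0.99556, -0.094108) = (52.126, 71.555). Then cos ∠QCW = CQ·CW / (|CQ||CW|), giving 59.328°.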